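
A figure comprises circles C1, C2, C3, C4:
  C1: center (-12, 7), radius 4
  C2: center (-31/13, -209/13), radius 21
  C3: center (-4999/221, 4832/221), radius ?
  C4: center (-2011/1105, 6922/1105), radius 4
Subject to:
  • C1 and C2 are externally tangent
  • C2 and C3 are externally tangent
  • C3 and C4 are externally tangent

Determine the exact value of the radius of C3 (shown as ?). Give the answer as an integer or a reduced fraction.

22

1. [ext C2·C3]  r_C3² + 42r_C3 − 1408 = 0  ⇒  r_C3 = 22 (r>0 drops 1)
2. [ext C3·C4]  r_C3² + 8r_C3 − 660 = 0  ⇒  r_C3 = 22 (r>0 drops 1)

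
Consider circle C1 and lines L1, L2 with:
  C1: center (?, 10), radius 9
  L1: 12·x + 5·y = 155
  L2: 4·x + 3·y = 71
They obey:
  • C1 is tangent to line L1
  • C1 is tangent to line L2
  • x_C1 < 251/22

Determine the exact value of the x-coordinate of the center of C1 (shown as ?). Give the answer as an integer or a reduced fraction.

-1

1. [C1‖L1]  x_C1² − (35/2)x_C1 − 37/2 = 0  ⇒  x_C1 = -1 or 37/2
2. [C1‖L2]  x_C1² − (41/2)x_C1 − 43/2 = 0  ⇒  x_C1 = -1 or 43/2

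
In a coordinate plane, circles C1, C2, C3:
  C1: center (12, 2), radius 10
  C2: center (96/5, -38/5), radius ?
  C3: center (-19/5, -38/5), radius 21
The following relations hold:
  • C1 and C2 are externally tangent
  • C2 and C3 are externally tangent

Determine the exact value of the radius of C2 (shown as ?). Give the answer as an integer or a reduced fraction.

2

1. [ext C1·C2]  r_C2² + 20r_C2 − 44 = 0  ⇒  r_C2 = 2 (r>0 drops 1)
2. [ext C2·C3]  r_C2² + 42r_C2 − 88 = 0  ⇒  r_C2 = 2 (r>0 drops 1)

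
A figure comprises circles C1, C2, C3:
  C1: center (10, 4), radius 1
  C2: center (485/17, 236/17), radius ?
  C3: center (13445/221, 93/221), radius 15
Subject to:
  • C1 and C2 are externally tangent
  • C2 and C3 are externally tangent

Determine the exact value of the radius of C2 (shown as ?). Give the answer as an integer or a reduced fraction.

1. [ext C1·C2]  r_C2² + 2r_C2 − 440 = 0  ⇒  r_C2 = 20 (r>0 drops 1)
2. [ext C2·C3]  r_C2² + 30r_C2 − 1000 = 0  ⇒  r_C2 = 20 (r>0 drops 1)

20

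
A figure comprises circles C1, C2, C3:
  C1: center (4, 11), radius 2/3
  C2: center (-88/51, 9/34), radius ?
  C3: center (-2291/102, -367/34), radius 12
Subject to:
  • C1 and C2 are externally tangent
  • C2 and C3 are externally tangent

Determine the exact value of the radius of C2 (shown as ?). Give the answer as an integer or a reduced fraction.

23/2

1. [ext C1·C2]  r_C2² + (4/3)r_C2 − 1771/12 = 0  ⇒  r_C2 = 23/2 (r>0 drops 1)
2. [ext C2·C3]  r_C2² + 24r_C2 − 1633/4 = 0  ⇒  r_C2 = 23/2 (r>0 drops 1)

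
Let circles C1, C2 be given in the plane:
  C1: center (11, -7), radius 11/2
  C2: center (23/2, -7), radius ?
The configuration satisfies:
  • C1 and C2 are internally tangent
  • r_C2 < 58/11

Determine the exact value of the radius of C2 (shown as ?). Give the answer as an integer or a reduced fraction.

5

1. [int C1,C2]  r_C2² − 11r_C2 + 30 = 0  ⇒  r_C2 = 5 or 6
2. given r_C2 < 58/11: keep 5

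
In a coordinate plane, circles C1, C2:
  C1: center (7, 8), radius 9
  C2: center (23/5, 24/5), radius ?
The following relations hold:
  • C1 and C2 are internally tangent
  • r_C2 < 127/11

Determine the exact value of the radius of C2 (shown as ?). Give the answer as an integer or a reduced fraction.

1. [int C1,C2]  r_C2² − 18r_C2 + 65 = 0  ⇒  r_C2 = 5 or 13
2. given r_C2 < 127/11: keep 5

5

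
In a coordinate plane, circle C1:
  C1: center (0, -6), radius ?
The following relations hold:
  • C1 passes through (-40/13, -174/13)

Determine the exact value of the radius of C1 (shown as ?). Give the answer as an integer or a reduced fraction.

8

1. [C1∋P]  r_C1² − 64 = 0  ⇒  r_C1 = 8 (r>0 drops 1)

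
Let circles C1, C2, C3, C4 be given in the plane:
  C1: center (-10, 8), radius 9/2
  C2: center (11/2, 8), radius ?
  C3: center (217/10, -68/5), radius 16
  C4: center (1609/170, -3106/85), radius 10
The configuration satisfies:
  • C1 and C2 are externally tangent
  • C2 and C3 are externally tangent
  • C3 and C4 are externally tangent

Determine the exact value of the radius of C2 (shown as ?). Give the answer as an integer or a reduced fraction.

1. [ext C1·C2]  r_C2² + 9r_C2 − 220 = 0  ⇒  r_C2 = 11 (r>0 drops 1)
2. [ext C2·C3]  r_C2² + 32r_C2 − 473 = 0  ⇒  r_C2 = 11 (r>0 drops 1)

11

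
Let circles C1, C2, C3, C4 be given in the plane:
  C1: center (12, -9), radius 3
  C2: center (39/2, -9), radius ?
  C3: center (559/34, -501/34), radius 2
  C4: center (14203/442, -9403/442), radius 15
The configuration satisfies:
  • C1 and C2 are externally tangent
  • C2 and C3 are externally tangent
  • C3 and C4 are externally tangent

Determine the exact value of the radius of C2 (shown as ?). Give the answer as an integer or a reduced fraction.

9/2

1. [ext C1·C2]  r_C2² + 6r_C2 − 189/4 = 0  ⇒  r_C2 = 9/2 (r>0 drops 1)
2. [ext C2·C3]  r_C2² + 4r_C2 − 153/4 = 0  ⇒  r_C2 = 9/2 (r>0 drops 1)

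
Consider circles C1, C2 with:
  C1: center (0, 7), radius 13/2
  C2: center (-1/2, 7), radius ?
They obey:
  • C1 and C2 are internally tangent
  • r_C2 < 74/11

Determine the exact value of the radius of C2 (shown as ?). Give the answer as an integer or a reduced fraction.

1. [int C1,C2]  r_C2² − 13r_C2 + 42 = 0  ⇒  r_C2 = 6 or 7
2. given r_C2 < 74/11: keep 6

6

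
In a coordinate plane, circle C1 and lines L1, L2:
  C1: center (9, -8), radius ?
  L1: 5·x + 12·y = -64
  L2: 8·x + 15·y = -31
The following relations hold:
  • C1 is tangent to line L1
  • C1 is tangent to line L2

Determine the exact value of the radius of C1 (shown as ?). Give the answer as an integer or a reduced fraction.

1. [C1‖L1]  r_C1² − 1 = 0  ⇒  r_C1 = 1 (r>0 drops 1)
2. [C1‖L2]  r_C1² − 1 = 0  ⇒  r_C1 = 1 (r>0 drops 1)

1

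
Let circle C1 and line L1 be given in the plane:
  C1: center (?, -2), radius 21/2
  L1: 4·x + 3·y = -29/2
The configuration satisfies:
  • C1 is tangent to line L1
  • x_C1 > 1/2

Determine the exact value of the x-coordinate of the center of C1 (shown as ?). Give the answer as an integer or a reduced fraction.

11

1. [C1‖L1]  x_C1² + (17/4)x_C1 − 671/4 = 0  ⇒  x_C1 = -61/4 or 11
2. given x_C1 > 1/2: keep 11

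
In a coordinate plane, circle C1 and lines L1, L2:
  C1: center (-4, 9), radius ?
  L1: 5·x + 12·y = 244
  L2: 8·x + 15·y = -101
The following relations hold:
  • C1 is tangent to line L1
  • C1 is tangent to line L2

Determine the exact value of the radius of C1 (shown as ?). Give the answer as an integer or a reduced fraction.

12

1. [C1‖L1]  r_C1² − 144 = 0  ⇒  r_C1 = 12 (r>0 drops 1)
2. [C1‖L2]  r_C1² − 144 = 0  ⇒  r_C1 = 12 (r>0 drops 1)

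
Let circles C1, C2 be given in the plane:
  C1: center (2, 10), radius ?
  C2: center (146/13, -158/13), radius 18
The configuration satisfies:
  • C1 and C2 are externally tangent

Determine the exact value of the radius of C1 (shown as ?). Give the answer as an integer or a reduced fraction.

6

1. [ext C1·C2]  r_C1² + 36r_C1 − 252 = 0  ⇒  r_C1 = 6 (r>0 drops 1)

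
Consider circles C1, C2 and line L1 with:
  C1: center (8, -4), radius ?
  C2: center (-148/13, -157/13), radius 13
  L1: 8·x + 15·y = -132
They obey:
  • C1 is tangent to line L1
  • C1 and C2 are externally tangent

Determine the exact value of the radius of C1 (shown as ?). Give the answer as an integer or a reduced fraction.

8

1. [C1‖L1]  r_C1² − 64 = 0  ⇒  r_C1 = 8 (r>0 drops 1)
2. [ext C1·C2]  r_C1² + 26r_C1 − 272 = 0  ⇒  r_C1 = 8 (r>0 drops 1)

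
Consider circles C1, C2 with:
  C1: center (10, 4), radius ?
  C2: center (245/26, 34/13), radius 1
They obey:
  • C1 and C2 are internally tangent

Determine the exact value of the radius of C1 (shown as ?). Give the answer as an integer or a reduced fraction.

5/2

1. [int C1,C2]  r_C1² − 2r_C1 − 5/4 = 0  ⇒  r_C1 = 5/2 (r>0 drops 1)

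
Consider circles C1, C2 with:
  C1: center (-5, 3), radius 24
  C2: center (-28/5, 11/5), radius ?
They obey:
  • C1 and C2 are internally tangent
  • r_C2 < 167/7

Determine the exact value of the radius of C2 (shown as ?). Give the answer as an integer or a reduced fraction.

23

1. [int C1,C2]  r_C2² − 48r_C2 + 575 = 0  ⇒  r_C2 = 23 or 25
2. given r_C2 < 167/7: keep 23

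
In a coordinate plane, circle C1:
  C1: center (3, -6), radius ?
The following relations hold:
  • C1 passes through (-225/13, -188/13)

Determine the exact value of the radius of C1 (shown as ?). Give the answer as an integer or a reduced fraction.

22

1. [C1∋P]  r_C1² − 484 = 0  ⇒  r_C1 = 22 (r>0 drops 1)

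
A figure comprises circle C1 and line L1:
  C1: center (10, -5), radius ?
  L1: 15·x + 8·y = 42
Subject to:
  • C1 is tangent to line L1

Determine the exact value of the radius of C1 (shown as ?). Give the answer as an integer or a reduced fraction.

4

1. [C1‖L1]  r_C1² − 16 = 0  ⇒  r_C1 = 4 (r>0 drops 1)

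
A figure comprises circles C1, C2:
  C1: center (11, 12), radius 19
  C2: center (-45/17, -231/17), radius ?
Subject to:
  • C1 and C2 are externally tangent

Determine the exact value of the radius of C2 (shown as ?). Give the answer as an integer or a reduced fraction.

1. [ext C1·C2]  r_C2² + 38r_C2 − 480 = 0  ⇒  r_C2 = 10 (r>0 drops 1)

10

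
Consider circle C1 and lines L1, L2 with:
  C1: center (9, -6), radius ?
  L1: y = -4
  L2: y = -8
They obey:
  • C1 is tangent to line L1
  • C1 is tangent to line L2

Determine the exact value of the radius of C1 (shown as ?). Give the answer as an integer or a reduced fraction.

1. [C1‖L1]  r_C1² − 4 = 0  ⇒  r_C1 = 2 (r>0 drops 1)
2. [C1‖L2]  r_C1² − 4 = 0  ⇒  r_C1 = 2 (r>0 drops 1)

2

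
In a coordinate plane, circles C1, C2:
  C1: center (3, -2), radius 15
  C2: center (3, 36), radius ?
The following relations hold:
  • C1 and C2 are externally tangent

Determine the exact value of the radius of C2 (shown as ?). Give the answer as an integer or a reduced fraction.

23

1. [ext C1·C2]  r_C2² + 30r_C2 − 1219 = 0  ⇒  r_C2 = 23 (r>0 drops 1)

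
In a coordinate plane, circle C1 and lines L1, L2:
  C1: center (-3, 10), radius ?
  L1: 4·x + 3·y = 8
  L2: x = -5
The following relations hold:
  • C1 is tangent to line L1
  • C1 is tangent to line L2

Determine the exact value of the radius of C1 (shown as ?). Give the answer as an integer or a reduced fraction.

2

1. [C1‖L1]  r_C1² − 4 = 0  ⇒  r_C1 = 2 (r>0 drops 1)
2. [C1‖L2]  r_C1² − 4 = 0  ⇒  r_C1 = 2 (r>0 drops 1)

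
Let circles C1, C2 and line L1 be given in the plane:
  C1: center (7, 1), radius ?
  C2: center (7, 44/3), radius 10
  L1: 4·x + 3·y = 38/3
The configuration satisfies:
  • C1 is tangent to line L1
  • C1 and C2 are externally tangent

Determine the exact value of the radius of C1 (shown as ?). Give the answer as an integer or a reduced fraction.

11/3

1. [C1‖L1]  r_C1² − 121/9 = 0  ⇒  r_C1 = 11/3 (r>0 drops 1)
2. [ext C1·C2]  r_C1² + 20r_C1 − 781/9 = 0  ⇒  r_C1 = 11/3 (r>0 drops 1)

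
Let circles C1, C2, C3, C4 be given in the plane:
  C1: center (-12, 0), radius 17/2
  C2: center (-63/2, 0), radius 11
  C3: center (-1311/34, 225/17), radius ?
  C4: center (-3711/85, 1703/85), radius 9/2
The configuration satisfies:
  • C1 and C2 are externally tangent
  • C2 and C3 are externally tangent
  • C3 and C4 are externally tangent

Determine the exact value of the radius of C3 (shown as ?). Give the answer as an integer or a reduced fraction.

4

1. [ext C2·C3]  r_C3² + 22r_C3 − 104 = 0  ⇒  r_C3 = 4 (r>0 drops 1)
2. [ext C3·C4]  r_C3² + 9r_C3 − 52 = 0  ⇒  r_C3 = 4 (r>0 drops 1)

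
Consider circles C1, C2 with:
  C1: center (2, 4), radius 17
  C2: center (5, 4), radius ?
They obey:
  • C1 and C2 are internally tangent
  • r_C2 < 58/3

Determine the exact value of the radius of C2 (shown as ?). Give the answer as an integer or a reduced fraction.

14

1. [int C1,C2]  r_C2² − 34r_C2 + 280 = 0  ⇒  r_C2 = 14 or 20
2. given r_C2 < 58/3: keep 14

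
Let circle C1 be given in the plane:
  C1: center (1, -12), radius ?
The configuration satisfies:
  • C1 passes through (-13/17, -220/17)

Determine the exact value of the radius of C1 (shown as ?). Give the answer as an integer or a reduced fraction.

1. [C1∋P]  r_C1² − 4 = 0  ⇒  r_C1 = 2 (r>0 drops 1)

2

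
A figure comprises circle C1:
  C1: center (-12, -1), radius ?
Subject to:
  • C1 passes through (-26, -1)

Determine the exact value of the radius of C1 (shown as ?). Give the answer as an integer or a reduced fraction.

14

1. [C1∋P]  r_C1² − 196 = 0  ⇒  r_C1 = 14 (r>0 drops 1)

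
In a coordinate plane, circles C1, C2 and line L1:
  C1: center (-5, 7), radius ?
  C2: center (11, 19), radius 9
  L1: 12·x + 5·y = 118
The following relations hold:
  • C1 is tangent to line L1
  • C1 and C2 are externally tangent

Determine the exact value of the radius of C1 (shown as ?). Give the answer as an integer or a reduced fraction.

1. [C1‖L1]  r_C1² − 121 = 0  ⇒  r_C1 = 11 (r>0 drops 1)
2. [ext C1·C2]  r_C1² + 18r_C1 − 319 = 0  ⇒  r_C1 = 11 (r>0 drops 1)

11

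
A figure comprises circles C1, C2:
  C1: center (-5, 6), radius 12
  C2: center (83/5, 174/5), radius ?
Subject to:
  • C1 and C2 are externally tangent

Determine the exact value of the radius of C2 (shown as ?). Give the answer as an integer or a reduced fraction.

1. [ext C1·C2]  r_C2² + 24r_C2 − 1152 = 0  ⇒  r_C2 = 24 (r>0 drops 1)

24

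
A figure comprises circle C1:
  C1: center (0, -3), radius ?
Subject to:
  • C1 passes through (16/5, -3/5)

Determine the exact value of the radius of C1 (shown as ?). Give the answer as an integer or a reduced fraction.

4

1. [C1∋P]  r_C1² − 16 = 0  ⇒  r_C1 = 4 (r>0 drops 1)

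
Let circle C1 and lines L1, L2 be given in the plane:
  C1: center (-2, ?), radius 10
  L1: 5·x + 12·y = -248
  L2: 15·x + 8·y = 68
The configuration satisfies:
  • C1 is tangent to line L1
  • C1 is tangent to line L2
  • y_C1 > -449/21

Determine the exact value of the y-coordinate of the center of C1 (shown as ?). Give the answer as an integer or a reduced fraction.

-9

1. [C1‖L1]  y_C1² + (119/3)y_C1 + 276 = 0  ⇒  y_C1 = -92/3 or -9
2. [C1‖L2]  y_C1² − (49/2)y_C1 − 603/2 = 0  ⇒  y_C1 = -9 or 67/2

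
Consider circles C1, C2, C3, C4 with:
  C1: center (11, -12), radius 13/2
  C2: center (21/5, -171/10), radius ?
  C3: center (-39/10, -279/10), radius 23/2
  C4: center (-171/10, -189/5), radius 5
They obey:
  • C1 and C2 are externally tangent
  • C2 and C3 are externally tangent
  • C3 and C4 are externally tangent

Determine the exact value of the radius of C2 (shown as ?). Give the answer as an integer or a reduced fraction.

1. [ext C1·C2]  r_C2² + 13r_C2 − 30 = 0  ⇒  r_C2 = 2 (r>0 drops 1)
2. [ext C2·C3]  r_C2² + 23r_C2 − 50 = 0  ⇒  r_C2 = 2 (r>0 drops 1)

2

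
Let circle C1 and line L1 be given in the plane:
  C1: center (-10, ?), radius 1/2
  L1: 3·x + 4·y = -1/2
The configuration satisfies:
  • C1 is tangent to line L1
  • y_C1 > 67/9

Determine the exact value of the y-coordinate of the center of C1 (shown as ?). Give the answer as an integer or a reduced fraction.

8

1. [C1‖L1]  y_C1² − (59/4)y_C1 + 54 = 0  ⇒  y_C1 = 27/4 or 8
2. given y_C1 > 67/9: keep 8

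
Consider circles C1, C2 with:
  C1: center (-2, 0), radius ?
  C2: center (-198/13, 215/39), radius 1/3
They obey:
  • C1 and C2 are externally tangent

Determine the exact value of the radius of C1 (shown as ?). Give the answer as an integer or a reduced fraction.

1. [ext C1·C2]  r_C1² + (2/3)r_C1 − 616/3 = 0  ⇒  r_C1 = 14 (r>0 drops 1)

14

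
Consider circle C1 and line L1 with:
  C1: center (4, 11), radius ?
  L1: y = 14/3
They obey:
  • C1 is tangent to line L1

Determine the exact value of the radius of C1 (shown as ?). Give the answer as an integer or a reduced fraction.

1. [C1‖L1]  r_C1² − 361/9 = 0  ⇒  r_C1 = 19/3 (r>0 drops 1)

19/3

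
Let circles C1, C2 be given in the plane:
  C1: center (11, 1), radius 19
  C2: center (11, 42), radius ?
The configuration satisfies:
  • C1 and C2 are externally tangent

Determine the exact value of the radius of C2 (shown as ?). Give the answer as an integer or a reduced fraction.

1. [ext C1·C2]  r_C2² + 38r_C2 − 1320 = 0  ⇒  r_C2 = 22 (r>0 drops 1)

22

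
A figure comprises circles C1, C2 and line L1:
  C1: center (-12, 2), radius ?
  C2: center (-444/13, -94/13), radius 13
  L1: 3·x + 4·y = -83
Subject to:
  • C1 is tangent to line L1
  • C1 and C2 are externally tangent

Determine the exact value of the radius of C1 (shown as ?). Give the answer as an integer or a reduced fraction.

11

1. [C1‖L1]  r_C1² − 121 = 0  ⇒  r_C1 = 11 (r>0 drops 1)
2. [ext C1·C2]  r_C1² + 26r_C1 − 407 = 0  ⇒  r_C1 = 11 (r>0 drops 1)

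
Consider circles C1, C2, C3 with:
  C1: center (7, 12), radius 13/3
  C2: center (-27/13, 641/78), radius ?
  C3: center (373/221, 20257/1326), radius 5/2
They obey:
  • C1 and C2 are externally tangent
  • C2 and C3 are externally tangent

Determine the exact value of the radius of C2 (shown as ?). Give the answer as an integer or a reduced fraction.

11/2

1. [ext C1·C2]  r_C2² + (26/3)r_C2 − 935/12 = 0  ⇒  r_C2 = 11/2 (r>0 drops 1)
2. [ext C2·C3]  r_C2² + 5r_C2 − 231/4 = 0  ⇒  r_C2 = 11/2 (r>0 drops 1)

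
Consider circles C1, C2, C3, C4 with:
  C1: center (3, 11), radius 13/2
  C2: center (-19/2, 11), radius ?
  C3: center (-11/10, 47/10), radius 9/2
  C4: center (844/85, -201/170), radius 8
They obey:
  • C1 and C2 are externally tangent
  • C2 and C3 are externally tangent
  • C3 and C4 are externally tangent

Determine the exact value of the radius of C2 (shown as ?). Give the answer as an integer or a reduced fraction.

6

1. [ext C1·C2]  r_C2² + 13r_C2 − 114 = 0  ⇒  r_C2 = 6 (r>0 drops 1)
2. [ext C2·C3]  r_C2² + 9r_C2 − 90 = 0  ⇒  r_C2 = 6 (r>0 drops 1)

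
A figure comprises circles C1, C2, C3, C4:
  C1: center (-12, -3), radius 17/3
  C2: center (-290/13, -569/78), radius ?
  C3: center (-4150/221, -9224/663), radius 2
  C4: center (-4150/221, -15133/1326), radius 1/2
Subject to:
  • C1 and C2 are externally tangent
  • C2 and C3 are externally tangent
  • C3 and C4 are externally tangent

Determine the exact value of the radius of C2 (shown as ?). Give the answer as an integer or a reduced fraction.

1. [ext C1·C2]  r_C2² + (34/3)r_C2 − 1111/12 = 0  ⇒  r_C2 = 11/2 (r>0 drops 1)
2. [ext C2·C3]  r_C2² + 4r_C2 − 209/4 = 0  ⇒  r_C2 = 11/2 (r>0 drops 1)

11/2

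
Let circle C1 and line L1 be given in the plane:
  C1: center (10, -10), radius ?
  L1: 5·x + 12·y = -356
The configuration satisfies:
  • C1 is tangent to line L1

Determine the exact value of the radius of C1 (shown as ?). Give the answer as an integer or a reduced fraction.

22

1. [C1‖L1]  r_C1² − 484 = 0  ⇒  r_C1 = 22 (r>0 drops 1)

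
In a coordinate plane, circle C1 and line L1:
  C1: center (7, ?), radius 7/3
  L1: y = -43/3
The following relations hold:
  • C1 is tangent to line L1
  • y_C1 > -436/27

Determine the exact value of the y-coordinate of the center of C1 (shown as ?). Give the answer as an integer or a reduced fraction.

1. [C1‖L1]  y_C1² + (86/3)y_C1 + 200 = 0  ⇒  y_C1 = -50/3 or -12
2. given y_C1 > -436/27: keep -12

-12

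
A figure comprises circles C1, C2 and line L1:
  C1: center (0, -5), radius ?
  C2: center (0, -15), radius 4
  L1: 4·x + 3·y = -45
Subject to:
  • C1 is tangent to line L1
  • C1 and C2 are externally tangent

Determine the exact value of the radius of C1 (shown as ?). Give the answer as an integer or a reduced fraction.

6

1. [C1‖L1]  r_C1² − 36 = 0  ⇒  r_C1 = 6 (r>0 drops 1)
2. [ext C1·C2]  r_C1² + 8r_C1 − 84 = 0  ⇒  r_C1 = 6 (r>0 drops 1)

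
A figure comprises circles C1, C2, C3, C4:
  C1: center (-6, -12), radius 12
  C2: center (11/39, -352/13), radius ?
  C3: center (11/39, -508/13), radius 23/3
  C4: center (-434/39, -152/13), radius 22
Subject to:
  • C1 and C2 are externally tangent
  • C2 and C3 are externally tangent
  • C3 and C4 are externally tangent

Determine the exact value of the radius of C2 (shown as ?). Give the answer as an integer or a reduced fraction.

13/3

1. [ext C1·C2]  r_C2² + 24r_C2 − 1105/9 = 0  ⇒  r_C2 = 13/3 (r>0 drops 1)
2. [ext C2·C3]  r_C2² + (46/3)r_C2 − 767/9 = 0  ⇒  r_C2 = 13/3 (r>0 drops 1)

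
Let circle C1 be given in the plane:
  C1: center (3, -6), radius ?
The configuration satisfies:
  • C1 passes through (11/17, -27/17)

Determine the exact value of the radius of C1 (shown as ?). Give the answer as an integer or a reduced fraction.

1. [C1∋P]  r_C1² − 25 = 0  ⇒  r_C1 = 5 (r>0 drops 1)

5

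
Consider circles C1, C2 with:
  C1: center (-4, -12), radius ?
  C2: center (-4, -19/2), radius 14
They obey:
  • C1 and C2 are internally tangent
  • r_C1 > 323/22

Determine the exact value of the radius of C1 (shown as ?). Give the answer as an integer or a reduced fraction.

1. [int C1,C2]  r_C1² − 28r_C1 + 759/4 = 0  ⇒  r_C1 = 23/2 or 33/2
2. given r_C1 > 323/22: keep 33/2

33/2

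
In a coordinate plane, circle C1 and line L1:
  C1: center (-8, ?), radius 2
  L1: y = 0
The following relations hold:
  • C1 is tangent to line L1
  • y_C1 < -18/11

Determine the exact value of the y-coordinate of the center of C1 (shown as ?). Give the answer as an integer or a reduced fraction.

1. [C1‖L1]  y_C1² − 4 = 0  ⇒  y_C1 = -2 or 2
2. given y_C1 < -18/11: keep -2

-2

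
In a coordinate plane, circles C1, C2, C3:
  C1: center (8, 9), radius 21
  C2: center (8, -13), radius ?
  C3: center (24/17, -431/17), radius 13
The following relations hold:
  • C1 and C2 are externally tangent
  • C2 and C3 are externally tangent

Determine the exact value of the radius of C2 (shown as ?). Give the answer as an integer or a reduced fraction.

1. [ext C1·C2]  r_C2² + 42r_C2 − 43 = 0  ⇒  r_C2 = 1 (r>0 drops 1)
2. [ext C2·C3]  r_C2² + 26r_C2 − 27 = 0  ⇒  r_C2 = 1 (r>0 drops 1)

1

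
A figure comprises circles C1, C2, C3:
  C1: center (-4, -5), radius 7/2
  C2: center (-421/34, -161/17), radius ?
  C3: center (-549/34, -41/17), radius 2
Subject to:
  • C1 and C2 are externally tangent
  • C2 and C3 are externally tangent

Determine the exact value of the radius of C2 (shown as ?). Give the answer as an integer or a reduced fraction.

6

1. [ext C1·C2]  r_C2² + 7r_C2 − 78 = 0  ⇒  r_C2 = 6 (r>0 drops 1)
2. [ext C2·C3]  r_C2² + 4r_C2 − 60 = 0  ⇒  r_C2 = 6 (r>0 drops 1)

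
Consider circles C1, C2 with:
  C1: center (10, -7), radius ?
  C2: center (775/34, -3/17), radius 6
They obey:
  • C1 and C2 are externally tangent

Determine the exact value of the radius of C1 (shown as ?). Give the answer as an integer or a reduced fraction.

1. [ext C1·C2]  r_C1² + 12r_C1 − 697/4 = 0  ⇒  r_C1 = 17/2 (r>0 drops 1)

17/2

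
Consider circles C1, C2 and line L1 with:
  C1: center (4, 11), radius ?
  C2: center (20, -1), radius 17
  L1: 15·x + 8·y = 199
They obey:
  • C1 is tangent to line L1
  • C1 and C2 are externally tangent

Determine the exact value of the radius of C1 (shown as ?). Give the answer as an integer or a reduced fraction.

3

1. [C1‖L1]  r_C1² − 9 = 0  ⇒  r_C1 = 3 (r>0 drops 1)
2. [ext C1·C2]  r_C1² + 34r_C1 − 111 = 0  ⇒  r_C1 = 3 (r>0 drops 1)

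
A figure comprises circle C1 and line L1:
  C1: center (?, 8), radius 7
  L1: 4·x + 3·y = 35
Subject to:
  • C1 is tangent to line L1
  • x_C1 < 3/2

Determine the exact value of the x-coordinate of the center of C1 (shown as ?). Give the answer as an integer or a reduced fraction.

1. [C1‖L1]  x_C1² − (11/2)x_C1 − 69 = 0  ⇒  x_C1 = -6 or 23/2
2. given x_C1 < 3/2: keep -6

-6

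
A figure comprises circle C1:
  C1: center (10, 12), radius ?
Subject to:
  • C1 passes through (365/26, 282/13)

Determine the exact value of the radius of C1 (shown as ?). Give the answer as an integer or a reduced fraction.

21/2

1. [C1∋P]  r_C1² − 441/4 = 0  ⇒  r_C1 = 21/2 (r>0 drops 1)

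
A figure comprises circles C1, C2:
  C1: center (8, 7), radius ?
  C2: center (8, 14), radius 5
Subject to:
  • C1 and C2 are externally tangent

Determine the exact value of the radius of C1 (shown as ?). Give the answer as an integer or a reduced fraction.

2

1. [ext C1·C2]  r_C1² + 10r_C1 − 24 = 0  ⇒  r_C1 = 2 (r>0 drops 1)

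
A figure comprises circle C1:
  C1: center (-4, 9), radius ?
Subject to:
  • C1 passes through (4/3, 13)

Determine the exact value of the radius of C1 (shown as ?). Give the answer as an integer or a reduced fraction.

1. [C1∋P]  r_C1² − 400/9 = 0  ⇒  r_C1 = 20/3 (r>0 drops 1)

20/3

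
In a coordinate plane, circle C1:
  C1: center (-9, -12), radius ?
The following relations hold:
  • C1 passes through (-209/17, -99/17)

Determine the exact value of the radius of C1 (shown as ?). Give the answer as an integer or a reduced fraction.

1. [C1∋P]  r_C1² − 49 = 0  ⇒  r_C1 = 7 (r>0 drops 1)

7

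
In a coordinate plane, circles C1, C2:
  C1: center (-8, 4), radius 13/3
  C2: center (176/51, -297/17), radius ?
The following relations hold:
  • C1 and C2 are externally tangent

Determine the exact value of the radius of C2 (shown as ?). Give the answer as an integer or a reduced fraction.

20

1. [ext C1·C2]  r_C2² + (26/3)r_C2 − 1720/3 = 0  ⇒  r_C2 = 20 (r>0 drops 1)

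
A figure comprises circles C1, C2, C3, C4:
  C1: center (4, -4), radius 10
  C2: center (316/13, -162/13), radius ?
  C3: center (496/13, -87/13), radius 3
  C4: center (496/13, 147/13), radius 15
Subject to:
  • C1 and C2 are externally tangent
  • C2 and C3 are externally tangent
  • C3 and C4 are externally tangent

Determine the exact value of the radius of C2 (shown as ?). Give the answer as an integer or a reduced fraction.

12

1. [ext C1·C2]  r_C2² + 20r_C2 − 384 = 0  ⇒  r_C2 = 12 (r>0 drops 1)
2. [ext C2·C3]  r_C2² + 6r_C2 − 216 = 0  ⇒  r_C2 = 12 (r>0 drops 1)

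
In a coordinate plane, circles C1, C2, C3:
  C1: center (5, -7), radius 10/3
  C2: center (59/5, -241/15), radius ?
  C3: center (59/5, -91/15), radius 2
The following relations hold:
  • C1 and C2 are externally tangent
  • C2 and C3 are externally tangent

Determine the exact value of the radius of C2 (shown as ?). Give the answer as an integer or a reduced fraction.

1. [ext C1·C2]  r_C2² + (20/3)r_C2 − 352/3 = 0  ⇒  r_C2 = 8 (r>0 drops 1)
2. [ext C2·C3]  r_C2² + 4r_C2 − 96 = 0  ⇒  r_C2 = 8 (r>0 drops 1)

8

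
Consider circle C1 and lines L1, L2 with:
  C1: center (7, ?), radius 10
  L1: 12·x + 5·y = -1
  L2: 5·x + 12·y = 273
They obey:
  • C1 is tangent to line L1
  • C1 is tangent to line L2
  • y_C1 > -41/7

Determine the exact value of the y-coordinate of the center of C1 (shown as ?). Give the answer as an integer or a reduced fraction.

1. [C1‖L1]  y_C1² + 34y_C1 − 387 = 0  ⇒  y_C1 = -43 or 9
2. [C1‖L2]  y_C1² − (119/3)y_C1 + 276 = 0  ⇒  y_C1 = 9 or 92/3

9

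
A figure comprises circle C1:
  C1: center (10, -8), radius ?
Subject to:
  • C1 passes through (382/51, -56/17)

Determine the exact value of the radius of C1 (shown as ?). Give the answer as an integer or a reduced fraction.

16/3

1. [C1∋P]  r_C1² − 256/9 = 0  ⇒  r_C1 = 16/3 (r>0 drops 1)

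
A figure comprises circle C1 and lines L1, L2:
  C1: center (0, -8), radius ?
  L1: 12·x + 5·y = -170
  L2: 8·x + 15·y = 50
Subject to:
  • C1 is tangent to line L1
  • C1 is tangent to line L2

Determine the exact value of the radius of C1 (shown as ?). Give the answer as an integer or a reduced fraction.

1. [C1‖L1]  r_C1² − 100 = 0  ⇒  r_C1 = 10 (r>0 drops 1)
2. [C1‖L2]  r_C1² − 100 = 0  ⇒  r_C1 = 10 (r>0 drops 1)

10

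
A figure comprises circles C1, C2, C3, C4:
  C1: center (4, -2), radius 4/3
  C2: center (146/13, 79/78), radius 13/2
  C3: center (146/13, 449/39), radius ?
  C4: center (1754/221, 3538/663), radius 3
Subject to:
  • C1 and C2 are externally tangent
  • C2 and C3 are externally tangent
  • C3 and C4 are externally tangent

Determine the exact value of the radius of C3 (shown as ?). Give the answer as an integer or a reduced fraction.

4

1. [ext C2·C3]  r_C3² + 13r_C3 − 68 = 0  ⇒  r_C3 = 4 (r>0 drops 1)
2. [ext C3·C4]  r_C3² + 6r_C3 − 40 = 0  ⇒  r_C3 = 4 (r>0 drops 1)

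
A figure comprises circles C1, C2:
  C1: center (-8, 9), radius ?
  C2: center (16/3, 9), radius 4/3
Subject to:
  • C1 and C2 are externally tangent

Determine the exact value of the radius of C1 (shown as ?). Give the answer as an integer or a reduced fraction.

12

1. [ext C1·C2]  r_C1² + (8/3)r_C1 − 176 = 0  ⇒  r_C1 = 12 (r>0 drops 1)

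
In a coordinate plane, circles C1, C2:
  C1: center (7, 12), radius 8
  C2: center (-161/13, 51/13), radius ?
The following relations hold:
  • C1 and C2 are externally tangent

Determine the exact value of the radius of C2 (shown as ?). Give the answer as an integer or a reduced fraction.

13

1. [ext C1·C2]  r_C2² + 16r_C2 − 377 = 0  ⇒  r_C2 = 13 (r>0 drops 1)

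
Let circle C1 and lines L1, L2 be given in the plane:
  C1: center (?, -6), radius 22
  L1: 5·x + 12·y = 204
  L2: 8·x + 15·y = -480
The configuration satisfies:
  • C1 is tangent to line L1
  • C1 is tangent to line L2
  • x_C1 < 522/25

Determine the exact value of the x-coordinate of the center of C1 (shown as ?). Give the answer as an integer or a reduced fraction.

1. [C1‖L1]  x_C1² − (552/5)x_C1 − 1124/5 = 0  ⇒  x_C1 = -2 or 562/5
2. [C1‖L2]  x_C1² + (195/2)x_C1 + 191 = 0  ⇒  x_C1 = -191/2 or -2

-2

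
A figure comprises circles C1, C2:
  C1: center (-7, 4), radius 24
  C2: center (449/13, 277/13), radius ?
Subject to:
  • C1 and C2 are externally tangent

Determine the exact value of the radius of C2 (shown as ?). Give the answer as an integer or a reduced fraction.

21

1. [ext C1·C2]  r_C2² + 48r_C2 − 1449 = 0  ⇒  r_C2 = 21 (r>0 drops 1)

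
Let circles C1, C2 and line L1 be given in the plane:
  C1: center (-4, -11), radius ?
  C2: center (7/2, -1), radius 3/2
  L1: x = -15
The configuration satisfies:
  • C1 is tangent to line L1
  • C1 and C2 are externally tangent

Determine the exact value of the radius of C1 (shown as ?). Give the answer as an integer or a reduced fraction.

11

1. [C1‖L1]  r_C1² − 121 = 0  ⇒  r_C1 = 11 (r>0 drops 1)
2. [ext C1·C2]  r_C1² + 3r_C1 − 154 = 0  ⇒  r_C1 = 11 (r>0 drops 1)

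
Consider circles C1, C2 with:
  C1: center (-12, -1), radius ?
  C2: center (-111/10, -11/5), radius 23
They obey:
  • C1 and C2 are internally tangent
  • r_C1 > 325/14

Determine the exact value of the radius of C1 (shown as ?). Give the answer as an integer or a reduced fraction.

49/2

1. [int C1,C2]  r_C1² − 46r_C1 + 2107/4 = 0  ⇒  r_C1 = 43/2 or 49/2
2. given r_C1 > 325/14: keep 49/2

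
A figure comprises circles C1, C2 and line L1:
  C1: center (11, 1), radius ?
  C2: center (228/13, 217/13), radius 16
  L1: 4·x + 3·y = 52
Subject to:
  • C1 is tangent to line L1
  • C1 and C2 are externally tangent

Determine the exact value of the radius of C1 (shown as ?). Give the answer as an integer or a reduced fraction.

1. [C1‖L1]  r_C1² − 1 = 0  ⇒  r_C1 = 1 (r>0 drops 1)
2. [ext C1·C2]  r_C1² + 32r_C1 − 33 = 0  ⇒  r_C1 = 1 (r>0 drops 1)

1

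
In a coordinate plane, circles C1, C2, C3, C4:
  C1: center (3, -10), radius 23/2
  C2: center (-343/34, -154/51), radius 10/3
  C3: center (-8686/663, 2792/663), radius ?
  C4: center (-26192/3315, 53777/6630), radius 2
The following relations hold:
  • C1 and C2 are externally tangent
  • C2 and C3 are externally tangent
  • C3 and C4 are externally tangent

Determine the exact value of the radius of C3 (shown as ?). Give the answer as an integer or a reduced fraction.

1. [ext C2·C3]  r_C3² + (20/3)r_C3 − 201/4 = 0  ⇒  r_C3 = 9/2 (r>0 drops 1)
2. [ext C3·C4]  r_C3² + 4r_C3 − 153/4 = 0  ⇒  r_C3 = 9/2 (r>0 drops 1)

9/2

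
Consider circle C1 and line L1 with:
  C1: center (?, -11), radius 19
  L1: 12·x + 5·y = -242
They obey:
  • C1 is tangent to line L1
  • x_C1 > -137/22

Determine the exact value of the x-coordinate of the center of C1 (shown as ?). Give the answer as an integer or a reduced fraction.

5

1. [C1‖L1]  x_C1² + (187/6)x_C1 − 1085/6 = 0  ⇒  x_C1 = -217/6 or 5
2. given x_C1 > -137/22: keep 5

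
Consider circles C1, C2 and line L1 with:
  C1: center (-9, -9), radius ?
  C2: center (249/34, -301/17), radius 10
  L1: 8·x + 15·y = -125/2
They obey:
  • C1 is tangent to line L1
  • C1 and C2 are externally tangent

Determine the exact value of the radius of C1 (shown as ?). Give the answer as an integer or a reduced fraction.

17/2

1. [C1‖L1]  r_C1² − 289/4 = 0  ⇒  r_C1 = 17/2 (r>0 drops 1)
2. [ext C1·C2]  r_C1² + 20r_C1 − 969/4 = 0  ⇒  r_C1 = 17/2 (r>0 drops 1)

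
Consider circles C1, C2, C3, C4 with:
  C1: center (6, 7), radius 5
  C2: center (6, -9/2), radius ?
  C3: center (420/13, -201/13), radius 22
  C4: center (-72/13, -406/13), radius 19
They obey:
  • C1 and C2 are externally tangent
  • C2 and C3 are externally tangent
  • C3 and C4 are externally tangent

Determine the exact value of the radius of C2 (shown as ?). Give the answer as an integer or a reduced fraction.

13/2

1. [ext C1·C2]  r_C2² + 10r_C2 − 429/4 = 0  ⇒  r_C2 = 13/2 (r>0 drops 1)
2. [ext C2·C3]  r_C2² + 44r_C2 − 1313/4 = 0  ⇒  r_C2 = 13/2 (r>0 drops 1)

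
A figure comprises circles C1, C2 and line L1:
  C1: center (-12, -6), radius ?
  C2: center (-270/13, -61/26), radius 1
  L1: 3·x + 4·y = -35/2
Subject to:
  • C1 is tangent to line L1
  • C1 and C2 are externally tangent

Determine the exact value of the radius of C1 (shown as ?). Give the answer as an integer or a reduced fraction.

17/2

1. [C1‖L1]  r_C1² − 289/4 = 0  ⇒  r_C1 = 17/2 (r>0 drops 1)
2. [ext C1·C2]  r_C1² + 2r_C1 − 357/4 = 0  ⇒  r_C1 = 17/2 (r>0 drops 1)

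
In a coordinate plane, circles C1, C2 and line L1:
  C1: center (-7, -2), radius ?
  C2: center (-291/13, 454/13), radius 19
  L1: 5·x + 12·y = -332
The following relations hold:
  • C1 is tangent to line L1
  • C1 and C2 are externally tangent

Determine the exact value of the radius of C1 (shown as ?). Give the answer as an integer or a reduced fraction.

21

1. [C1‖L1]  r_C1² − 441 = 0  ⇒  r_C1 = 21 (r>0 drops 1)
2. [ext C1·C2]  r_C1² + 38r_C1 − 1239 = 0  ⇒  r_C1 = 21 (r>0 drops 1)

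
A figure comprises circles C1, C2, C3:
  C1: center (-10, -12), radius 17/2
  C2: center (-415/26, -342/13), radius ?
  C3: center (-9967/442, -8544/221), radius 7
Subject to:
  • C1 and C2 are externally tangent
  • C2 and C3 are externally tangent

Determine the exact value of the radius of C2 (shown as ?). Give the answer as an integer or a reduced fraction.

7

1. [ext C1·C2]  r_C2² + 17r_C2 − 168 = 0  ⇒  r_C2 = 7 (r>0 drops 1)
2. [ext C2·C3]  r_C2² + 14r_C2 − 147 = 0  ⇒  r_C2 = 7 (r>0 drops 1)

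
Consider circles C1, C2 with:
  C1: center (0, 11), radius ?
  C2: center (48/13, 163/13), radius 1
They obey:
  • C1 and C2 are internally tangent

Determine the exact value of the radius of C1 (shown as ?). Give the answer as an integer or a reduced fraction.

1. [int C1,C2]  r_C1² − 2r_C1 − 15 = 0  ⇒  r_C1 = 5 (r>0 drops 1)

5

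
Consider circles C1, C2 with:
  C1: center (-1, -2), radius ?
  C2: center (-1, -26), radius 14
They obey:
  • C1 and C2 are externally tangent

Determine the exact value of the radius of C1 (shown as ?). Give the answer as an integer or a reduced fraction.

1. [ext C1·C2]  r_C1² + 28r_C1 − 380 = 0  ⇒  r_C1 = 10 (r>0 drops 1)

10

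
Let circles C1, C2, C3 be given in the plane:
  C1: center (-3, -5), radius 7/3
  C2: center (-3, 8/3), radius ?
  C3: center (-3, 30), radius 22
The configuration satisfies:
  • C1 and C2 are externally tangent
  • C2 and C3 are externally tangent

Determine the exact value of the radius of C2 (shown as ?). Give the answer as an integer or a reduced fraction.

1. [ext C1·C2]  r_C2² + (14/3)r_C2 − 160/3 = 0  ⇒  r_C2 = 16/3 (r>0 drops 1)
2. [ext C2·C3]  r_C2² + 44r_C2 − 2368/9 = 0  ⇒  r_C2 = 16/3 (r>0 drops 1)

16/3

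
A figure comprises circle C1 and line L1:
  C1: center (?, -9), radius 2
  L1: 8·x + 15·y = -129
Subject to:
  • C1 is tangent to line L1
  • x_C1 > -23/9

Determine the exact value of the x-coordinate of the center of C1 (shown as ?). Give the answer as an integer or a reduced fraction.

1. [C1‖L1]  x_C1² − (3/2)x_C1 − 35/2 = 0  ⇒  x_C1 = -7/2 or 5
2. given x_C1 > -23/9: keep 5

5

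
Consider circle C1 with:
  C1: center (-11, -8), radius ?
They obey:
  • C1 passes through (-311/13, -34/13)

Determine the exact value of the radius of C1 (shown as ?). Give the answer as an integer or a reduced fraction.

14

1. [C1∋P]  r_C1² − 196 = 0  ⇒  r_C1 = 14 (r>0 drops 1)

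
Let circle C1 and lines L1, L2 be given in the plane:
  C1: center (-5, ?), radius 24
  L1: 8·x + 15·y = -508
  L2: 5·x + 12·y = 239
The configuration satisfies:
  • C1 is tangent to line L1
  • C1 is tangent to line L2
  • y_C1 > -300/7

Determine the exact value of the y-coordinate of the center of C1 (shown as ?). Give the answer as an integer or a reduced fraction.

-4

1. [C1‖L1]  y_C1² + (312/5)y_C1 + 1168/5 = 0  ⇒  y_C1 = -292/5 or -4
2. [C1‖L2]  y_C1² − 44y_C1 − 192 = 0  ⇒  y_C1 = -4 or 48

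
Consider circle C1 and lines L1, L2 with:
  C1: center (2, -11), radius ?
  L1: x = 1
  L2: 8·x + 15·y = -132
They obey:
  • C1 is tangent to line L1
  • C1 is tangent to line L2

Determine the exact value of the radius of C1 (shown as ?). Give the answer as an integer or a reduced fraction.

1. [C1‖L1]  r_C1² − 1 = 0  ⇒  r_C1 = 1 (r>0 drops 1)
2. [C1‖L2]  r_C1² − 1 = 0  ⇒  r_C1 = 1 (r>0 drops 1)

1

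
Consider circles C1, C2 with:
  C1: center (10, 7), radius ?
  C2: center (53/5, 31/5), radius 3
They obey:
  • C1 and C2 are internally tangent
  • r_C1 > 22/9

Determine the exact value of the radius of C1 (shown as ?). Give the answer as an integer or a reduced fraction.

1. [int C1,C2]  r_C1² − 6r_C1 + 8 = 0  ⇒  r_C1 = 2 or 4
2. given r_C1 > 22/9: keep 4

4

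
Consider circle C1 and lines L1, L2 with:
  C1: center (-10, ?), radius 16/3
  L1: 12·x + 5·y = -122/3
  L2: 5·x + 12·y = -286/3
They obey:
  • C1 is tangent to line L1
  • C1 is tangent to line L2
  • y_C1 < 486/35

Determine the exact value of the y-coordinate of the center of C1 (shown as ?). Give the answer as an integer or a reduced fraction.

1. [C1‖L1]  y_C1² − (476/15)y_C1 + 892/15 = 0  ⇒  y_C1 = 2 or 446/15
2. [C1‖L2]  y_C1² + (68/9)y_C1 − 172/9 = 0  ⇒  y_C1 = -86/9 or 2

2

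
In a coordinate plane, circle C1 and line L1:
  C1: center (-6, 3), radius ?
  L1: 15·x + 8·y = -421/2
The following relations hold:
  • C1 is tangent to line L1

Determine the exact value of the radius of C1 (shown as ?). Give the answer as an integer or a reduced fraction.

1. [C1‖L1]  r_C1² − 289/4 = 0  ⇒  r_C1 = 17/2 (r>0 drops 1)

17/2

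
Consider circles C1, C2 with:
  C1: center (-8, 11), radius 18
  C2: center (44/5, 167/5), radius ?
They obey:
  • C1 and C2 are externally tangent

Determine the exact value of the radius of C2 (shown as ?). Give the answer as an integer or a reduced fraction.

10

1. [ext C1·C2]  r_C2² + 36r_C2 − 460 = 0  ⇒  r_C2 = 10 (r>0 drops 1)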